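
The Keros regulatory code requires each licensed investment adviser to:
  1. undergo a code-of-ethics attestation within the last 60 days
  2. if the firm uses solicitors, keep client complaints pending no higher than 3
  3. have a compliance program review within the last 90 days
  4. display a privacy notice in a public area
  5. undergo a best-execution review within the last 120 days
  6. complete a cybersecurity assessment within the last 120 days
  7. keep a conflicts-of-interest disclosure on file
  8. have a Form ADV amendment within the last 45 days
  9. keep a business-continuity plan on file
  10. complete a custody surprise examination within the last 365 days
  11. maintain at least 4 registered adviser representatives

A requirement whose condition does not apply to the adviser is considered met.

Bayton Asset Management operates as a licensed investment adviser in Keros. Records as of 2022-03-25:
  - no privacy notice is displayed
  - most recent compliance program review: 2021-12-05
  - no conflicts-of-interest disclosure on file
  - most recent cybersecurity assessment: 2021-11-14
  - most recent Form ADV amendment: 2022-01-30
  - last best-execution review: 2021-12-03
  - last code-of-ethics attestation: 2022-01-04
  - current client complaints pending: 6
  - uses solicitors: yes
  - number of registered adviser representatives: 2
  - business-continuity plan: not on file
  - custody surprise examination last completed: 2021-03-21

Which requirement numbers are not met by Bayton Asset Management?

1. code-of-ethics attestation 80 days ago vs limit 60 → not met
2. condition 'uses solicitors' holds; client complaints pending 6 > 3 → not met
3. compliance program review 110 days ago vs limit 90 → not met
4. privacy notice absent → not met
5. best-execution review 112 days ago vs limit 120 → met
6. cybersecurity assessment 131 days ago vs limit 120 → not met
7. conflicts-of-interest disclosure absent → not met
8. Form ADV amendment 54 days ago vs limit 45 → not met
9. business-continuity plan absent → not met
10. custody surprise examination 369 days ago vs limit 365 → not met
11. registered adviser representatives 2 < 4 → not met
Not met: 1, 2, 3, 4, 6, 7, 8, 9, 10, 11

1, 2, 3, 4, 6, 7, 8, 9, 10, 11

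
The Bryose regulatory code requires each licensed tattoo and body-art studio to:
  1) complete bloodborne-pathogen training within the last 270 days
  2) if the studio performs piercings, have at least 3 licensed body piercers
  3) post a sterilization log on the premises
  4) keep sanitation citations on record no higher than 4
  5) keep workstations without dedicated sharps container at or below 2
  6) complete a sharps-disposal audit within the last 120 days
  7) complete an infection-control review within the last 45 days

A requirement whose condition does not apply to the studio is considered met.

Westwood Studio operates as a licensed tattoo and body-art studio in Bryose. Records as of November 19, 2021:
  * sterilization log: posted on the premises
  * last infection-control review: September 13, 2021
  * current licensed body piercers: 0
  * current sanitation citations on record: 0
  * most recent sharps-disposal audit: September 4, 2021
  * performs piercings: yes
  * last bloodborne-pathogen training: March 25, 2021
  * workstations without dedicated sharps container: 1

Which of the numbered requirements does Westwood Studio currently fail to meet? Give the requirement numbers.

2, 7

1. bloodborne-pathogen training 239 days ago vs limit 270 → met
2. condition 'performs piercings' holds; licensed body piercers 0 < 3 → not met
3. sterilization log present → met
4. sanitation citations on record 0 ≤ 4 → met
5. workstations without dedicated sharps container 1 ≤ 2 → met
6. sharps-disposal audit 76 days ago vs limit 120 → met
7. infection-control review 67 days ago vs limit 45 → not met
Not met: 2, 7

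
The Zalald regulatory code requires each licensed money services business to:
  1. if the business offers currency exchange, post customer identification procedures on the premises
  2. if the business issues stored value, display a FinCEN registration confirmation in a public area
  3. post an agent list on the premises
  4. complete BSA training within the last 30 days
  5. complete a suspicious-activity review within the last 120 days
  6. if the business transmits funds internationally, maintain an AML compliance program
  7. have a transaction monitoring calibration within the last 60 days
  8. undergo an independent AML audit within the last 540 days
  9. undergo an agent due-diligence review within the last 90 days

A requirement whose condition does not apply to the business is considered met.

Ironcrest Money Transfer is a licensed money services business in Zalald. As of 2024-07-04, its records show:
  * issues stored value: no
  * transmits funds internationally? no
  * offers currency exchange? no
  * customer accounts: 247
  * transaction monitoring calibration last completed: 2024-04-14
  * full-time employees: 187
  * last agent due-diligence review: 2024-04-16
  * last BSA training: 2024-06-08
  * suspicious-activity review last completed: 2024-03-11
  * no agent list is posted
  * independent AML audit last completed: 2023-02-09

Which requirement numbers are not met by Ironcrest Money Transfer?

1. condition 'offers currency exchange' does not hold → requirement n/a → met
2. condition 'issues stored value' does not hold → requirement n/a → met
3. agent list absent → not met
4. BSA training 26 days ago vs limit 30 → met
5. suspicious-activity review 115 days ago vs limit 120 → met
6. condition 'transmits funds internationally' does not hold → requirement n/a → met
7. transaction monitoring calibration 81 days ago vs limit 60 → not met
8. independent AML audit 511 days ago vs limit 540 → met
9. agent due-diligence review 79 days ago vs limit 90 → met
Not met: 3, 7

3, 7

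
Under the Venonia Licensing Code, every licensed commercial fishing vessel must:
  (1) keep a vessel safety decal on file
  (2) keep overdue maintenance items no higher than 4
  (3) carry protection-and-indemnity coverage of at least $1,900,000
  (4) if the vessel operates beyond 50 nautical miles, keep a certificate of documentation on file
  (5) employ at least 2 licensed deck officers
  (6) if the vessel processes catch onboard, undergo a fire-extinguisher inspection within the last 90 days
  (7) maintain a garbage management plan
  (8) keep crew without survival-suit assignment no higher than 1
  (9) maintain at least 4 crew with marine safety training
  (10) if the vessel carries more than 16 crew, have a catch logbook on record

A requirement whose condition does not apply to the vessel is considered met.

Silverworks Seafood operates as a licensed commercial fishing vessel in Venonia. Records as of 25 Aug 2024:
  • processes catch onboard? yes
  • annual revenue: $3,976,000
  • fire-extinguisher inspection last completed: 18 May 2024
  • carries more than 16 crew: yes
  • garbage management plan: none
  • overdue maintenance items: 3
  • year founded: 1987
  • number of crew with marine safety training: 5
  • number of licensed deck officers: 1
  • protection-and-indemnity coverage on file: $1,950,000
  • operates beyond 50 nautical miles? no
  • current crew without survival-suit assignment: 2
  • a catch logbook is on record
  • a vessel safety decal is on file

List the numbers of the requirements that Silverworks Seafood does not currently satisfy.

1. vessel safety decal present → met
2. overdue maintenance items 3 ≤ 4 → met
3. protection-and-indemnity coverage $1,950,000 ≥ $1,900,000 → met
4. condition 'operates beyond 50 nautical miles' does not hold → requirement n/a → met
5. licensed deck officers 1 < 2 → not met
6. condition 'processes catch onboard' holds; fire-extinguisher inspection 99 days ago vs limit 90 → not met
7. garbage management plan absent → not met
8. crew without survival-suit assignment 2 > 1 → not met
9. crew with marine safety training 5 ≥ 4 → met
10. condition 'carries more than 16 crew' holds; catch logbook present → met
Not met: 5, 6, 7, 8

5, 6, 7, 8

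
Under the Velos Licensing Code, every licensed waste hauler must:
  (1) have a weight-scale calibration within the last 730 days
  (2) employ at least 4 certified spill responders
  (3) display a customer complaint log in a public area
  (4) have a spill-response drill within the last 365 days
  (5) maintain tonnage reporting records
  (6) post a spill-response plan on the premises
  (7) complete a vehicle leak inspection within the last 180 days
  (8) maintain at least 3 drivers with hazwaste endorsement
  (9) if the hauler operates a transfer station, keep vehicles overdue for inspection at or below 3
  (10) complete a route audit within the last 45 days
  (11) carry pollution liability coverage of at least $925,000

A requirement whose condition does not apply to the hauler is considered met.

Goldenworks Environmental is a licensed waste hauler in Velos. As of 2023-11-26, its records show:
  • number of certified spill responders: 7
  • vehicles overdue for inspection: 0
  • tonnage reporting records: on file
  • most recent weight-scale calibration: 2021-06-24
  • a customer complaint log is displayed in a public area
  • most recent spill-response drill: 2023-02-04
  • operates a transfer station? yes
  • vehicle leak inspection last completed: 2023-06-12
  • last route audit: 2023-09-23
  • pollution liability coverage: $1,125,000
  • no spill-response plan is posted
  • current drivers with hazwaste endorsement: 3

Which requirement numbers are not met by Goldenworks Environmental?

1. weight-scale calibration 885 days ago vs limit 730 → not met
2. certified spill responders 7 ≥ 4 → met
3. customer complaint log present → met
4. spill-response drill 295 days ago vs limit 365 → met
5. tonnage reporting records present → met
6. spill-response plan absent → not met
7. vehicle leak inspection 167 days ago vs limit 180 → met
8. drivers with hazwaste endorsement 3 ≥ 3 → met
9. condition 'operates a transfer station' holds; vehicles overdue for inspection 0 ≤ 3 → met
10. route audit 64 days ago vs limit 45 → not met
11. pollution liability coverage $1,125,000 ≥ $925,000 → met
Not met: 1, 6, 10

1, 6, 10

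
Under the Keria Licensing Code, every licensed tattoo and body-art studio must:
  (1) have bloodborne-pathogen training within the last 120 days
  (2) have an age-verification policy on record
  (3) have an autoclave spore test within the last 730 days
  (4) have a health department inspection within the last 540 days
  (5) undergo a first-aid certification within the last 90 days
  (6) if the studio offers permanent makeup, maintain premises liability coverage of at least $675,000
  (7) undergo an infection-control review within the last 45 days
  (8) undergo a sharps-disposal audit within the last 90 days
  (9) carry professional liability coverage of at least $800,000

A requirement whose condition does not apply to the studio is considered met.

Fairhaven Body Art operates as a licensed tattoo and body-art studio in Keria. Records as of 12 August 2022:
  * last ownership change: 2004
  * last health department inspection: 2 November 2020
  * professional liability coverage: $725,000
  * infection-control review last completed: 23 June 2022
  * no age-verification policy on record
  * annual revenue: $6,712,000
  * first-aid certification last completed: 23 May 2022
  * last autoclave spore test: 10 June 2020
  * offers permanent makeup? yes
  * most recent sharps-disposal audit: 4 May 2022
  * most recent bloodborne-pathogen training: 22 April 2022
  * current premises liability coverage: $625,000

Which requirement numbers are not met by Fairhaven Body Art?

1. bloodborne-pathogen training 112 days ago vs limit 120 → met
2. age-verification policy absent → not met
3. autoclave spore test 793 days ago vs limit 730 → not met
4. health department inspection 648 days ago vs limit 540 → not met
5. first-aid certification 81 days ago vs limit 90 → met
6. condition 'offers permanent makeup' holds; premises liability coverage $625,000 < $675,000 → not met
7. infection-control review 50 days ago vs limit 45 → not met
8. sharps-disposal audit 100 days ago vs limit 90 → not met
9. professional liability coverage $725,000 < $800,000 → not met
Not met: 2, 3, 4, 6, 7, 8, 9

2, 3, 4, 6, 7, 8, 9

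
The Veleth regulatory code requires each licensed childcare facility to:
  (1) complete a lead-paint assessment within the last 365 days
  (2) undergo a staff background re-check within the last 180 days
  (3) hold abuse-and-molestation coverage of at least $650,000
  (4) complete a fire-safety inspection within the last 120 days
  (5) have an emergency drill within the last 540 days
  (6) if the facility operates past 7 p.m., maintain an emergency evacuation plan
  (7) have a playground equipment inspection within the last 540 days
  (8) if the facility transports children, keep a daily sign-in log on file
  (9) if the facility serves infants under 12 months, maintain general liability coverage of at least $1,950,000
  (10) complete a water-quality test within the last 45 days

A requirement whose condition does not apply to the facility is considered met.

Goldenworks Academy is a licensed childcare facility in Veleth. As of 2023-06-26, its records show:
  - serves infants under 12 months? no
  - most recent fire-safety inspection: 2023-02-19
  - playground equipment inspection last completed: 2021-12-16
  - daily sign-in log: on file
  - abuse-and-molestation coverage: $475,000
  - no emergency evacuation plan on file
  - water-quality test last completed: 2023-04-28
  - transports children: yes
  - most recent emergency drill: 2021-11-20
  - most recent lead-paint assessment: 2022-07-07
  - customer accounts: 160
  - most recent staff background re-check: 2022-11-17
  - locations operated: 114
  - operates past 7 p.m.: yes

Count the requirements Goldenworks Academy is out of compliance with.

1. lead-paint assessment 354 days ago vs limit 365 → met
2. staff background re-check 221 days ago vs limit 180 → not met
3. abuse-and-molestation coverage $475,000 < $650,000 → not met
4. fire-safety inspection 127 days ago vs limit 120 → not met
5. emergency drill 583 days ago vs limit 540 → not met
6. condition 'operates past 7 p.m.' holds; emergency evacuation plan absent → not met
7. playground equipment inspection 557 days ago vs limit 540 → not met
8. condition 'transports children' holds; daily sign-in log present → met
9. condition 'serves infants under 12 months' does not hold → requirement n/a → met
10. water-quality test 59 days ago vs limit 45 → not met
Not met: 7 of 10

7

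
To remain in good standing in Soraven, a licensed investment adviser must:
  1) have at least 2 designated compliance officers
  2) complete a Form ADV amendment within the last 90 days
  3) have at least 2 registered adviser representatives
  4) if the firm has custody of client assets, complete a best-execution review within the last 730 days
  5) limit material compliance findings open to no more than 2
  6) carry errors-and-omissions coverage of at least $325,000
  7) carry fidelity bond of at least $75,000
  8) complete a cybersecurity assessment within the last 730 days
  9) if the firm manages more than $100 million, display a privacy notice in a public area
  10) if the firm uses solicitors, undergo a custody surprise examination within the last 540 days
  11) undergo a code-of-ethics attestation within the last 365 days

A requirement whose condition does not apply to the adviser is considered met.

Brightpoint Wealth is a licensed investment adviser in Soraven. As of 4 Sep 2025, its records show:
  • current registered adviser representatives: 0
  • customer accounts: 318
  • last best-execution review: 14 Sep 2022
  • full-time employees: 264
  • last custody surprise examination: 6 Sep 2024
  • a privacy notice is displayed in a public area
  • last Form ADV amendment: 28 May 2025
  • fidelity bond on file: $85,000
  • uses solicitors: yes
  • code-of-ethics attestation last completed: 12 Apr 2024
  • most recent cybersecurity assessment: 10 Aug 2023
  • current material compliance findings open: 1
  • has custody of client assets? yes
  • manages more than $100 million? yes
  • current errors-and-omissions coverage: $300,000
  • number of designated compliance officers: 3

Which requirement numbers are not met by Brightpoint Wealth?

2, 3, 4, 6, 8, 11

1. designated compliance officers 3 ≥ 2 → met
2. Form ADV amendment 99 days ago vs limit 90 → not met
3. registered adviser representatives 0 < 2 → not met
4. condition 'has custody of client assets' holds; best-execution review 1086 days ago vs limit 730 → not met
5. material compliance findings open 1 ≤ 2 → met
6. errors-and-omissions coverage $300,000 < $325,000 → not met
7. fidelity bond $85,000 ≥ $75,000 → met
8. cybersecurity assessment 756 days ago vs limit 730 → not met
9. condition 'manages more than $100 million' holds; privacy notice present → met
10. condition 'uses solicitors' holds; custody surprise examination 363 days ago vs limit 540 → met
11. code-of-ethics attestation 510 days ago vs limit 365 → not met
Not met: 2, 3, 4, 6, 8, 11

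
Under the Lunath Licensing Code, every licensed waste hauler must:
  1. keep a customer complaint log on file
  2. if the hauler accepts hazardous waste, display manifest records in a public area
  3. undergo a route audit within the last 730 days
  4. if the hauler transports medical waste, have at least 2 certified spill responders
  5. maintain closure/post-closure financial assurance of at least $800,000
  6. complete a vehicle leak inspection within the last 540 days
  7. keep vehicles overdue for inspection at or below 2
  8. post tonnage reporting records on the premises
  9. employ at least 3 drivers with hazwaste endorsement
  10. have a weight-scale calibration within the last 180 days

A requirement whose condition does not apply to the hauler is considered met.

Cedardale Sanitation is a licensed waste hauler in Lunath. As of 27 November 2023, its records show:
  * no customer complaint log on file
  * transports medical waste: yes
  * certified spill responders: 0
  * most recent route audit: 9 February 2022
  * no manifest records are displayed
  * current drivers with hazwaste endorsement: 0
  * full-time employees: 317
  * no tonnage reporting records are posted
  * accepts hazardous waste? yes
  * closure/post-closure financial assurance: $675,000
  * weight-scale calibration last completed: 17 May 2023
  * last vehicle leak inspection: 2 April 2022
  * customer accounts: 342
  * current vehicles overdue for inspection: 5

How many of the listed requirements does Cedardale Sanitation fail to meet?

9

1. customer complaint log absent → not met
2. condition 'accepts hazardous waste' holds; manifest records absent → not met
3. route audit 656 days ago vs limit 730 → met
4. condition 'transports medical waste' holds; certified spill responders 0 < 2 → not met
5. closure/post-closure financial assurance $675,000 < $800,000 → not met
6. vehicle leak inspection 604 days ago vs limit 540 → not met
7. vehicles overdue for inspection 5 > 2 → not met
8. tonnage reporting records absent → not met
9. drivers with hazwaste endorsement 0 < 3 → not met
10. weight-scale calibration 194 days ago vs limit 180 → not met
Not met: 9 of 10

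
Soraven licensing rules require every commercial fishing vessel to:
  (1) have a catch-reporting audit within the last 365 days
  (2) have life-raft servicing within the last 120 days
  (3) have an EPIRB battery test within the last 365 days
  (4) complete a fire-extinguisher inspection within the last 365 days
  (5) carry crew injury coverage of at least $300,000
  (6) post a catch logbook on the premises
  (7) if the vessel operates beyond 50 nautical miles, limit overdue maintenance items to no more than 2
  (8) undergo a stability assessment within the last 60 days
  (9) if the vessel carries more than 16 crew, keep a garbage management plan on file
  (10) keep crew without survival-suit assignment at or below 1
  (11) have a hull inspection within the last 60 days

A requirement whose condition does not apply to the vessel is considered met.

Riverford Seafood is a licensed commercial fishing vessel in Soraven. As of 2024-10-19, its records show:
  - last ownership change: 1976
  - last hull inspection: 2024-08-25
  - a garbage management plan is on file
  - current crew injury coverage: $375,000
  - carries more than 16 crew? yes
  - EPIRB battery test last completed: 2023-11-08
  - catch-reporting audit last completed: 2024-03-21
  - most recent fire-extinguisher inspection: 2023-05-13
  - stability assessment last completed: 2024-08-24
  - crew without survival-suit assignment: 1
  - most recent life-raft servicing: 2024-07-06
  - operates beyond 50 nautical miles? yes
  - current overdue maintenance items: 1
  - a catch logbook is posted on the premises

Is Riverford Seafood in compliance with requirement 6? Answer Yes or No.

6. catch logbook present → met

Yes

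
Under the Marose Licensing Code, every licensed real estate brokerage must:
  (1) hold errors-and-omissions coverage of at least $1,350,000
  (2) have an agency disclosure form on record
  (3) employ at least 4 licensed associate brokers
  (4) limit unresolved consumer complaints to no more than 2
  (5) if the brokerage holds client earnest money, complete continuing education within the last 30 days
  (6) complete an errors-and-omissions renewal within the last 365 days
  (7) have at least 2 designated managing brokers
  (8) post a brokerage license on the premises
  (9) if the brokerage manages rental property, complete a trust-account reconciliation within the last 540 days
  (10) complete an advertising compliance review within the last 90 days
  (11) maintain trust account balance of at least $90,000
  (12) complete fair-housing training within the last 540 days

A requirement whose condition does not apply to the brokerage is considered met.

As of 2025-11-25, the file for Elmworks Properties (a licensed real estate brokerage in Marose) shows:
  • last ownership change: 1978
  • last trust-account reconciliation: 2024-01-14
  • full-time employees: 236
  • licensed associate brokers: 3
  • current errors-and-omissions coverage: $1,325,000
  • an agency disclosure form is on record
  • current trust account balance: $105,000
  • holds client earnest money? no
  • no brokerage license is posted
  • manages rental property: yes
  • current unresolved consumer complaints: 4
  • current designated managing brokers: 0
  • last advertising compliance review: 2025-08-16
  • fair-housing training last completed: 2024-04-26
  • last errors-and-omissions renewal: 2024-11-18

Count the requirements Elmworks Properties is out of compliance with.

1. errors-and-omissions coverage $1,325,000 < $1,350,000 → not met
2. agency disclosure form present → met
3. licensed associate brokers 3 < 4 → not met
4. unresolved consumer complaints 4 > 2 → not met
5. condition 'holds client earnest money' does not hold → requirement n/a → met
6. errors-and-omissions renewal 372 days ago vs limit 365 → not met
7. designated managing brokers 0 < 2 → not met
8. brokerage license absent → not met
9. condition 'manages rental property' holds; trust-account reconciliation 681 days ago vs limit 540 → not met
10. advertising compliance review 101 days ago vs limit 90 → not met
11. trust account balance $105,000 ≥ $90,000 → met
12. fair-housing training 578 days ago vs limit 540 → not met
Not met: 9 of 12

9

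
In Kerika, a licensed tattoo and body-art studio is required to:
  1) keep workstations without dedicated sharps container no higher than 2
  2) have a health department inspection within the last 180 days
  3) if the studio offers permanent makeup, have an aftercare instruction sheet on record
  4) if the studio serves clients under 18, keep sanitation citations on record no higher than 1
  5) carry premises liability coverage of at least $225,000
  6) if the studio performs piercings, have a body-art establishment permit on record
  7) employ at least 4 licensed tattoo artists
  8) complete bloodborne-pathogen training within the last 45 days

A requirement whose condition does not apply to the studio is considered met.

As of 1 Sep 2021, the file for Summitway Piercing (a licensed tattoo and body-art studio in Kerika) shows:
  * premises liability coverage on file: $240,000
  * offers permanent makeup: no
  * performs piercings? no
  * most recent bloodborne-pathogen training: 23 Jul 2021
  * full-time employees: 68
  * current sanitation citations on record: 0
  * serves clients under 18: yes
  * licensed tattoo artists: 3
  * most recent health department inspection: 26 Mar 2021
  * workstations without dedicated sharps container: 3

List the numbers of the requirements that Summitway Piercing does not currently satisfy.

1, 7

1. workstations without dedicated sharps container 3 > 2 → not met
2. health department inspection 159 days ago vs limit 180 → met
3. condition 'offers permanent makeup' does not hold → requirement n/a → met
4. condition 'serves clients under 18' holds; sanitation citations on record 0 ≤ 1 → met
5. premises liability coverage $240,000 ≥ $225,000 → met
6. condition 'performs piercings' does not hold → requirement n/a → met
7. licensed tattoo artists 3 < 4 → not met
8. bloodborne-pathogen training 40 days ago vs limit 45 → met
Not met: 1, 7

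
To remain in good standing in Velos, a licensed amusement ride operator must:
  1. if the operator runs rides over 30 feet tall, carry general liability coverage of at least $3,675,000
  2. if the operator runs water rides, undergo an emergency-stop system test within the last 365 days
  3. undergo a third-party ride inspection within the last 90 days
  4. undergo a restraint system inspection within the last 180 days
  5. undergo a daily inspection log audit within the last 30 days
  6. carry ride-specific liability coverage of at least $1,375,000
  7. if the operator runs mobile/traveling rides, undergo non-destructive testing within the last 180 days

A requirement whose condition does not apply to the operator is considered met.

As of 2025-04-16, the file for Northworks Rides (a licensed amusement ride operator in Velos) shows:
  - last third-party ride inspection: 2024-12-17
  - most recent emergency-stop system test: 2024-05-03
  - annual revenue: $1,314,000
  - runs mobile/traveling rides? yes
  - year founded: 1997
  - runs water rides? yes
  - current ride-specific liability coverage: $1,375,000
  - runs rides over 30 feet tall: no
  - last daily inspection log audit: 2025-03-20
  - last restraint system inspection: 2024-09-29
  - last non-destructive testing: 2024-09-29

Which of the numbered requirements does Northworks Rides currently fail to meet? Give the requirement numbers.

1. condition 'runs rides over 30 feet tall' does not hold → requirement n/a → met
2. condition 'runs water rides' holds; emergency-stop system test 348 days ago vs limit 365 → met
3. third-party ride inspection 120 days ago vs limit 90 → not met
4. restraint system inspection 199 days ago vs limit 180 → not met
5. daily inspection log audit 27 days ago vs limit 30 → met
6. ride-specific liability coverage $1,375,000 ≥ $1,375,000 → met
7. condition 'runs mobile/traveling rides' holds; non-destructive testing 199 days ago vs limit 180 → not met
Not met: 3, 4, 7

3, 4, 7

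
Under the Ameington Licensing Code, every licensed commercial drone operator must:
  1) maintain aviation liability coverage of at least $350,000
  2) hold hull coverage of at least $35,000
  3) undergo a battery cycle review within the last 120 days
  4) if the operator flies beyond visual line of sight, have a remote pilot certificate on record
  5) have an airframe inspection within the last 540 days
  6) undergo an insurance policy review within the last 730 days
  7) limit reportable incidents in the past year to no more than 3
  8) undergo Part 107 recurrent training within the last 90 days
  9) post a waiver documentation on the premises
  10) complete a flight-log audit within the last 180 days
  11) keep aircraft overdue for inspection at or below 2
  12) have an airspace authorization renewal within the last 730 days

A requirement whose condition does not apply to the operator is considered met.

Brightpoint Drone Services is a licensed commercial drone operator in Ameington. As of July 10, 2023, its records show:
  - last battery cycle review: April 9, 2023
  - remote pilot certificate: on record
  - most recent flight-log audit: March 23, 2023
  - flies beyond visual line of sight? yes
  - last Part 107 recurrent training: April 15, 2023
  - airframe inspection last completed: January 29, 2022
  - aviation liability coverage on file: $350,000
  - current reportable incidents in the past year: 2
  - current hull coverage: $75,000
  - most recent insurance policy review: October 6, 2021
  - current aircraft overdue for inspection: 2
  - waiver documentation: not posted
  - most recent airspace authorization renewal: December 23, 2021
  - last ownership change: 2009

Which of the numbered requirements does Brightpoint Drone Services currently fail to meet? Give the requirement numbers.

1. aviation liability coverage $350,000 ≥ $350,000 → met
2. hull coverage $75,000 ≥ $35,000 → met
3. battery cycle review 92 days ago vs limit 120 → met
4. condition 'flies beyond visual line of sight' holds; remote pilot certificate present → met
5. airframe inspection 527 days ago vs limit 540 → met
6. insurance policy review 642 days ago vs limit 730 → met
7. reportable incidents in the past year 2 ≤ 3 → met
8. Part 107 recurrent training 86 days ago vs limit 90 → met
9. waiver documentation absent → not met
10. flight-log audit 109 days ago vs limit 180 → met
11. aircraft overdue for inspection 2 ≤ 2 → met
12. airspace authorization renewal 564 days ago vs limit 730 → met
Not met: 9

9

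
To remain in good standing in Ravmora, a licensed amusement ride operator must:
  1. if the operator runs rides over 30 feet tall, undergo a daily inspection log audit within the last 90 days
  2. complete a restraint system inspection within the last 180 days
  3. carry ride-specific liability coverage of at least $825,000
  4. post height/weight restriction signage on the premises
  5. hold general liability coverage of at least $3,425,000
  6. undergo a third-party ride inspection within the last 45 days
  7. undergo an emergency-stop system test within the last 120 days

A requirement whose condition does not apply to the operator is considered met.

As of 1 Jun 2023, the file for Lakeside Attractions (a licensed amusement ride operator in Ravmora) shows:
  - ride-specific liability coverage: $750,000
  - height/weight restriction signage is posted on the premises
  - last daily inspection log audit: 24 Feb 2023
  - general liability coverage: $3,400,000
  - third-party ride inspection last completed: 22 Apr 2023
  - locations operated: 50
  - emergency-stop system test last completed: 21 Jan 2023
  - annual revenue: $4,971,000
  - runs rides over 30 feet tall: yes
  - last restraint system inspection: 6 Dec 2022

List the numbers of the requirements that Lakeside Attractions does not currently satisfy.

1. condition 'runs rides over 30 feet tall' holds; daily inspection log audit 97 days ago vs limit 90 → not met
2. restraint system inspection 177 days ago vs limit 180 → met
3. ride-specific liability coverage $750,000 < $825,000 → not met
4. height/weight restriction signage present → met
5. general liability coverage $3,400,000 < $3,425,000 → not met
6. third-party ride inspection 40 days ago vs limit 45 → met
7. emergency-stop system test 131 days ago vs limit 120 → not met
Not met: 1, 3, 5, 7

1, 3, 5, 7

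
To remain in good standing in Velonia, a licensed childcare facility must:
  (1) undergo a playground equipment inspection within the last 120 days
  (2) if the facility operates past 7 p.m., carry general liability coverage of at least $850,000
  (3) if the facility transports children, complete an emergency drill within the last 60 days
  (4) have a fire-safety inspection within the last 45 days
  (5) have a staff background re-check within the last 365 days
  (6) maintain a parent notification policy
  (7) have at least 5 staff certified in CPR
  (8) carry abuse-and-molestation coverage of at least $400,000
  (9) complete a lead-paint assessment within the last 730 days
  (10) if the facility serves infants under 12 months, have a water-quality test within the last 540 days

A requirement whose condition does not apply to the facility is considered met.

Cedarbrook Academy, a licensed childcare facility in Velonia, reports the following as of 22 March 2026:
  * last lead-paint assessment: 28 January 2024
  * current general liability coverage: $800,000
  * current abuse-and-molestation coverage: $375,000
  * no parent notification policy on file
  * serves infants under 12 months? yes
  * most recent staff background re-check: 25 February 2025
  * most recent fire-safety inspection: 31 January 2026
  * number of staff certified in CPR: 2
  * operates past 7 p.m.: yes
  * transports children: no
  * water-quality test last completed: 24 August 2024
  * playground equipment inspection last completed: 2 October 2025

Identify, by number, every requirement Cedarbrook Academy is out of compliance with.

1, 2, 4, 5, 6, 7, 8, 9, 10

1. playground equipment inspection 171 days ago vs limit 120 → not met
2. condition 'operates past 7 p.m.' holds; general liability coverage $800,000 < $850,000 → not met
3. condition 'transports children' does not hold → requirement n/a → met
4. fire-safety inspection 50 days ago vs limit 45 → not met
5. staff background re-check 390 days ago vs limit 365 → not met
6. parent notification policy absent → not met
7. staff certified in CPR 2 < 5 → not met
8. abuse-and-molestation coverage $375,000 < $400,000 → not met
9. lead-paint assessment 784 days ago vs limit 730 → not met
10. condition 'serves infants under 12 months' holds; water-quality test 575 days ago vs limit 540 → not met
Not met: 1, 2, 4, 5, 6, 7, 8, 9, 10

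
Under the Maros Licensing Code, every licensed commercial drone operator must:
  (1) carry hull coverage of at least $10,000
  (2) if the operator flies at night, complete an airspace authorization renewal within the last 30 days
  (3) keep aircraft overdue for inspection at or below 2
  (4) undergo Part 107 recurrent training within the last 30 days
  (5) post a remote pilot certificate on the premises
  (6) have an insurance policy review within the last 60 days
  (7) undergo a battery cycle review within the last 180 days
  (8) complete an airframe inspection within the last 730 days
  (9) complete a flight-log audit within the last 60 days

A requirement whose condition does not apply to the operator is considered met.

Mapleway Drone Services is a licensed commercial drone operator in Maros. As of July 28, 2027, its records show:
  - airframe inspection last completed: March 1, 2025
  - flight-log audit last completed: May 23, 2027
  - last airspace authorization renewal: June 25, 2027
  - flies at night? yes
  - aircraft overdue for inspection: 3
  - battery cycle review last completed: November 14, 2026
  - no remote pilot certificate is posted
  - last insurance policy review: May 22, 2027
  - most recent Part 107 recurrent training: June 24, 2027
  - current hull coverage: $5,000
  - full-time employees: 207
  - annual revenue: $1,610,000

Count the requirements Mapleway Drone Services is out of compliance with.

1. hull coverage $5,000 < $10,000 → not met
2. condition 'flies at night' holds; airspace authorization renewal 33 days ago vs limit 30 → not met
3. aircraft overdue for inspection 3 > 2 → not met
4. Part 107 recurrent training 34 days ago vs limit 30 → not met
5. remote pilot certificate absent → not met
6. insurance policy review 67 days ago vs limit 60 → not met
7. battery cycle review 256 days ago vs limit 180 → not met
8. airframe inspection 879 days ago vs limit 730 → not met
9. flight-log audit 66 days ago vs limit 60 → not met
Not met: 9 of 9

9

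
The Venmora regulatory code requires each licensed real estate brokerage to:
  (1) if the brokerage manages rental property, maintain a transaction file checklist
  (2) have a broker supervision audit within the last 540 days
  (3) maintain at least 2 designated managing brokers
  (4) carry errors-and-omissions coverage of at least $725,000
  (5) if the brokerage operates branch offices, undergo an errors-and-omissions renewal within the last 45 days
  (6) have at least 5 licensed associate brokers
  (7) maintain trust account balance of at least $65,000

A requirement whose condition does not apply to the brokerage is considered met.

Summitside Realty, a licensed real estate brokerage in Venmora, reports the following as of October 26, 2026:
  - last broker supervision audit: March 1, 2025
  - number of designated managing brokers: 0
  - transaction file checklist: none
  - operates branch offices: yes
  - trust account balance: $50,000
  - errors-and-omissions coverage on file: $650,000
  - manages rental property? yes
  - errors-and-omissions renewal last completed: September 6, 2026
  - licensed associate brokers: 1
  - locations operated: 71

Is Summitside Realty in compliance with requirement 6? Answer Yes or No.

No

6. licensed associate brokers 1 < 5 → not met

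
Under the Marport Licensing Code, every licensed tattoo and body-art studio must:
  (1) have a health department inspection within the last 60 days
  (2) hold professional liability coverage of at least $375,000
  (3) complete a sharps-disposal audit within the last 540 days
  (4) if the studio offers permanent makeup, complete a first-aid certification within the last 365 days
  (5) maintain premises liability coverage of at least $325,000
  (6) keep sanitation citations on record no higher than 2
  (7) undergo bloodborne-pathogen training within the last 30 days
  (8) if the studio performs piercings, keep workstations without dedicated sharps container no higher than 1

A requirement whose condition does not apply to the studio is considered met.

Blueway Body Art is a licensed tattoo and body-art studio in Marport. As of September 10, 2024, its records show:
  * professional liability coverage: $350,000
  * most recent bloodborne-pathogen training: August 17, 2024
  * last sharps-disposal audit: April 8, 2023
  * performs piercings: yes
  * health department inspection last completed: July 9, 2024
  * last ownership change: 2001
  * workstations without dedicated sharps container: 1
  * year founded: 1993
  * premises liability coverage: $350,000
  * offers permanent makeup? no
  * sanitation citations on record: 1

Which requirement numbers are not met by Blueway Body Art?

1. health department inspection 63 days ago vs limit 60 → not met
2. professional liability coverage $350,000 < $375,000 → not met
3. sharps-disposal audit 521 days ago vs limit 540 → met
4. condition 'offers permanent makeup' does not hold → requirement n/a → met
5. premises liability coverage $350,000 ≥ $325,000 → met
6. sanitation citations on record 1 ≤ 2 → met
7. bloodborne-pathogen training 24 days ago vs limit 30 → met
8. condition 'performs piercings' holds; workstations without dedicated sharps container 1 ≤ 1 → met
Not met: 1, 2

1, 2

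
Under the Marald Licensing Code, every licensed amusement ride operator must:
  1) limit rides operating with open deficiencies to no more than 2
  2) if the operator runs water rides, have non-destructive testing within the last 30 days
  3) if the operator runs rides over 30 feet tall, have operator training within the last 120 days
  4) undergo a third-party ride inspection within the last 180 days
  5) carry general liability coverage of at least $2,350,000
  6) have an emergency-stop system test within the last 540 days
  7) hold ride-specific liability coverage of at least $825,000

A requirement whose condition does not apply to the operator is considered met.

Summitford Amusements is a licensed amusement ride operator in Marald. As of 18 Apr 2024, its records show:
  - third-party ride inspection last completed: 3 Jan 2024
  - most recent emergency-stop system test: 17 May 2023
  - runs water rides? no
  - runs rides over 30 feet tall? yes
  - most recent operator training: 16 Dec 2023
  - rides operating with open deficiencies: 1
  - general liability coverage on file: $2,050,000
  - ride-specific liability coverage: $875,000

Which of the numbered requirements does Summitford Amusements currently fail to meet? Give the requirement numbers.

1. rides operating with open deficiencies 1 ≤ 2 → met
2. condition 'runs water rides' does not hold → requirement n/a → met
3. condition 'runs rides over 30 feet tall' holds; operator training 124 days ago vs limit 120 → not met
4. third-party ride inspection 106 days ago vs limit 180 → met
5. general liability coverage $2,050,000 < $2,350,000 → not met
6. emergency-stop system test 337 days ago vs limit 540 → met
7. ride-specific liability coverage $875,000 ≥ $825,000 → met
Not met: 3, 5

3, 5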